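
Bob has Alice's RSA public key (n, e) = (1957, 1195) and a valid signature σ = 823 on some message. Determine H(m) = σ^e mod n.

σ^2 ≡ 823^2 = 677329 ≡ 207
σ^4 ≡ 207^2 = 42849 ≡ 1752
σ^8 ≡ 1752^2 = 3069504 ≡ 928
σ^16 ≡ 928^2 = 861184 ≡ 104
σ^32 ≡ 104^2 = 10816 ≡ 1031
σ^64 ≡ 1031^2 = 1062961 ≡ 310
σ^128 ≡ 310^2 = 96100 ≡ 207
σ^256 ≡ 207^2 = 42849 ≡ 1752
σ^512 ≡ 1752^2 = 3069504 ≡ 928
σ^1024 ≡ 928^2 = 861184 ≡ 104
1195 = 1024 + 128 + 32 + 8 + 2 + 1, so σ^1195 ≡ 104·207·1031·928·207·823 ≡ 617 (mod 1957)

617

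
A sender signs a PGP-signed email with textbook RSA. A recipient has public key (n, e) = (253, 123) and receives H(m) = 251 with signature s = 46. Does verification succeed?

Squares mod 253: s^1≡46, s^2≡92, s^4≡115, s^8≡69, s^16≡207, s^32≡92, s^64≡115
123 = 64 + 32 + 16 + 8 + 2 + 1, so s^123 ≡ 115·92·207·69·92·46 ≡ 184 (mod 253)
184 ≠ 251, so verification fails.

fails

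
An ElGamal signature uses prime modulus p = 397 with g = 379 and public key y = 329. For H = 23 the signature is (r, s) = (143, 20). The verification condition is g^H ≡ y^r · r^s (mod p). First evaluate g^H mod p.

384

379^2 = 143641 ≡ 324
379^4 ≡ 324^2 = 104976 ≡ 168
379^8 ≡ 168^2 = 28224 ≡ 37
379^16 ≡ 37^2 = 1369 ≡ 178
23 = 16 + 4 + 2 + 1, so 379^23 ≡ 178·168·324·379 ≡ 384 (mod 397)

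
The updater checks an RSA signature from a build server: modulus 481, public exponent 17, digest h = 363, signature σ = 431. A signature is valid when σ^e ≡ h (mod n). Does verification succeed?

fails

Squares mod 481: σ^1≡431, σ^2≡95, σ^4≡367, σ^8≡9, σ^16≡81
17 = 16 + 1, so σ^17 ≡ 81·431 ≡ 279 (mod 481)
279 ≠ 363, so verification fails.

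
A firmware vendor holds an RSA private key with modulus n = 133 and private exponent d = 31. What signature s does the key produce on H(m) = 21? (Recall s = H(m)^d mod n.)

98

Squares mod 133: (H(m))^1≡21, (H(m))^2≡42, (H(m))^4≡35, (H(m))^8≡28, (H(m))^16≡119
31 = 16 + 8 + 4 + 2 + 1, so (H(m))^31 ≡ 119·28·35·42·21 ≡ 98 (mod 133)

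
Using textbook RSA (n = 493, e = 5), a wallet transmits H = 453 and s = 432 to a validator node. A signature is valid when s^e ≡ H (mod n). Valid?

s^2 ≡ 432^2 = 186624 ≡ 270
s^4 ≡ 270^2 = 72900 ≡ 429
5 = 4 + 1, so s^5 ≡ 429·432 ≡ 453 (mod 493)
453 = H, so the signature checks out.

yes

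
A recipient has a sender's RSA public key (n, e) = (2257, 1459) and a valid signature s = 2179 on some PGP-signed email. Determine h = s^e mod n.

Squares mod 2257: s^1≡2179, s^2≡1570, s^4≡256, s^8≡83, s^16≡118, s^32≡382, s^64≡1476, s^128≡571, s^256≡1033, s^512≡1785, s^1024≡1598
1459 = 1024 + 256 + 128 + 32 + 16 + 2 + 1, so s^1459 ≡ 1598·1033·571·382·118·1570·2179 ≡ 1291 (mod 2257)

1291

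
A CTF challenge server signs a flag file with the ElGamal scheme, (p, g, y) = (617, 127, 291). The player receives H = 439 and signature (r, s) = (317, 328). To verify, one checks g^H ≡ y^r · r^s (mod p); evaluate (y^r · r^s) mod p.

91

Squares mod 617: 291^1≡291, 291^2≡152, 291^4≡275, 291^8≡351, 291^16≡418, 291^32≡113, 291^64≡429, 291^128≡175, 291^256≡392
317 = 256 + 32 + 16 + 8 + 4 + 1, so 291^317 ≡ 392·113·418·351·275·291 ≡ 281 (mod 617)
Squares mod 617: 317^1≡317, 317^2≡535, 317^4≡554, 317^8≡267, 317^16≡334, 317^32≡496, 317^64≡450, 317^128≡124, 317^256≡568
328 = 256 + 64 + 8, so 317^328 ≡ 568·450·267 ≡ 64 (mod 617)
y^r · r^s ≡ 281·64 = 17984 ≡ 91 (mod 617)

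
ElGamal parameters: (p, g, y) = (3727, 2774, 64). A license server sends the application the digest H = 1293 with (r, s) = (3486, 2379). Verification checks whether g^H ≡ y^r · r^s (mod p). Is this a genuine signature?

Left side g^H mod p:
Squares mod 3727: 2774^1≡2774, 2774^2≡2548, 2774^4≡3597, 2774^8≡1992, 2774^16≡2536, 2774^32≡2221, 2774^64≡2020, 2774^128≡3062, 2774^256≡2439, 2774^512≡429, 2774^1024≡1418
1293 = 1024 + 256 + 8 + 4 + 1, so 2774^1293 ≡ 1418·2439·1992·3597·2774 ≡ 2387 (mod 3727)
Right side y^r · r^s mod p:
Squares mod 3727: 64^1≡64, 64^2≡369, 64^4≡1989, 64^8≡1774, 64^16≡1488, 64^32≡306, 64^64≡461, 64^128≡82, 64^256≡2997, 64^512≡3666, 64^1024≡3721, 64^2048≡36
3486 = 2048 + 1024 + 256 + 128 + 16 + 8 + 4 + 2, so 64^3486 ≡ 36·3721·2997·82·1488·1774·1989·369 ≡ 3388 (mod 3727)
Squares mod 3727: 3486^1≡3486, 3486^2≡2176, 3486^4≡1686, 3486^8≡2622, 3486^16≡2296, 3486^32≡1638, 3486^64≡3331, 3486^128≡282, 3486^256≡1257, 3486^512≡3528, 3486^1024≡2331, 3486^2048≡3322
2379 = 2048 + 256 + 64 + 8 + 2 + 1, so 3486^2379 ≡ 3322·1257·3331·2622·2176·3486 ≡ 3643 (mod 3727)
3388·3643 = 12342484 ≡ 2387 (mod 3727)
2387 ≡ 2387 (mod 3727), so the signature is genuine.

genuine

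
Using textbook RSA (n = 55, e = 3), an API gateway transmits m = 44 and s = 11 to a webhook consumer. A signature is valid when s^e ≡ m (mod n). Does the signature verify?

does not verify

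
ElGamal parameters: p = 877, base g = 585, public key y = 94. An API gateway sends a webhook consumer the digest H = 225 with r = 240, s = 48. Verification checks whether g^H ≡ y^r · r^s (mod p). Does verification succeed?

fails

Left side g^H mod p:
Squares mod 877: 585^1≡585, 585^2≡195, 585^4≡314, 585^8≡372, 585^16≡695, 585^32≡675, 585^64≡462, 585^128≡333
225 = 128 + 64 + 32 + 1, so 585^225 ≡ 333·462·675·585 ≡ 160 (mod 877)
Right side y^r · r^s mod p:
Squares mod 877: 94^1≡94, 94^2≡66, 94^4≡848, 94^8≡841, 94^16≡419, 94^32≡161, 94^64≡488, 94^128≡477
240 = 128 + 64 + 32 + 16, so 94^240 ≡ 477·488·161·419 ≡ 340 (mod 877)
Squares mod 877: 240^1≡240, 240^2≡595, 240^4≡594, 240^8≡282, 240^16≡594, 240^32≡282
48 = 32 + 16, so 240^48 ≡ 282·594 ≡ 1 (mod 877)
340·1 = 340 ≡ 340 (mod 877)
160 ≠ 340, so verification fails.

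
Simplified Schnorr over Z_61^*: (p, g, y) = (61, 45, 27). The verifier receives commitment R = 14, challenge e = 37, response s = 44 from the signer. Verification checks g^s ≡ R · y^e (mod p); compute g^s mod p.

42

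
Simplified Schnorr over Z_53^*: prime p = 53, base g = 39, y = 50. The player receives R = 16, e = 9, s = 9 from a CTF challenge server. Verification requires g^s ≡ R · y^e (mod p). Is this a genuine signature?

g^s mod p:
39^9 mod 53 = 32
R · y^e mod p:
50^9 mod 53 = 33
16·33 = 528 ≡ 51 (mod 53)
32 ≠ 51; the check fails.

forged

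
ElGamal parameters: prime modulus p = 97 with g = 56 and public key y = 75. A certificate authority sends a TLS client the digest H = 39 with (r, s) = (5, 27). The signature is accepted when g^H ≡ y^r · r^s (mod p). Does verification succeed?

Left side g^H mod p:
56^2 = 3136 ≡ 32
56^4 ≡ 32^2 = 1024 ≡ 54
56^8 ≡ 54^2 = 2916 ≡ 6
56^16 ≡ 6^2 = 36
56^32 ≡ 36^2 = 1296 ≡ 35
39 = 32 + 4 + 2 + 1, so 56^39 ≡ 35·54·32·56 ≡ 28 (mod 97)
Right side y^r · r^s mod p:
75^2 = 5625 ≡ 96
75^4 ≡ 96^2 = 9216 ≡ 1
5 = 4 + 1, so 75^5 ≡ 1·75 ≡ 75 (mod 97)
5^2 = 25
5^4 ≡ 25^2 = 625 ≡ 43
5^8 ≡ 43^2 = 1849 ≡ 6
5^16 ≡ 6^2 = 36
27 = 16 + 8 + 2 + 1, so 5^27 ≡ 36·6·25·5 ≡ 34 (mod 97)
75·34 = 2550 ≡ 28 (mod 97)
28 ≡ 28 (mod 97), so the signature is genuine.

passes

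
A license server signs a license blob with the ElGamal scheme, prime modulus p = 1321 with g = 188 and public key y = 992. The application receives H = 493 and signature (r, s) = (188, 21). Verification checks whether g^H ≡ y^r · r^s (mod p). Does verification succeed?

passes

Left side g^H mod p:
188^2 = 35344 ≡ 998
188^4 ≡ 998^2 = 996004 ≡ 1291
188^8 ≡ 1291^2 = 1666681 ≡ 900
188^16 ≡ 900^2 = 810000 ≡ 227
188^32 ≡ 227^2 = 51529 ≡ 10
188^64 ≡ 10^2 = 100
188^128 ≡ 100^2 = 10000 ≡ 753
188^256 ≡ 753^2 = 567009 ≡ 300
493 = 256 + 128 + 64 + 32 + 8 + 4 + 1, so 188^493 ≡ 300·753·100·10·900·1291·188 ≡ 332 (mod 1321)
Right side y^r · r^s mod p:
992^2 = 984064 ≡ 1240
992^4 ≡ 1240^2 = 1537600 ≡ 1277
992^8 ≡ 1277^2 = 1630729 ≡ 615
992^16 ≡ 615^2 = 378225 ≡ 419
992^32 ≡ 419^2 = 175561 ≡ 1189
992^64 ≡ 1189^2 = 1413721 ≡ 251
992^128 ≡ 251^2 = 63001 ≡ 914
188 = 128 + 32 + 16 + 8 + 4, so 992^188 ≡ 914·1189·419·615·1277 ≡ 10 (mod 1321)
188^2 = 35344 ≡ 998
188^4 ≡ 998^2 = 996004 ≡ 1291
188^8 ≡ 1291^2 = 1666681 ≡ 900
188^16 ≡ 900^2 = 810000 ≡ 227
21 = 16 + 4 + 1, so 188^21 ≡ 227·1291·188 ≡ 1090 (mod 1321)
10·1090 = 10900 ≡ 332 (mod 1321)
332 ≡ 332 (mod 1321), so the signature is genuine.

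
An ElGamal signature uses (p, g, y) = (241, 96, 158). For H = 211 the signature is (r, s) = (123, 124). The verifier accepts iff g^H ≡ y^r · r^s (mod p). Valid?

no

Left side g^H mod p:
Squares mod 241: 96^1≡96, 96^2≡58, 96^4≡231, 96^8≡100, 96^16≡119, 96^32≡183, 96^64≡231, 96^128≡100
211 = 128 + 64 + 16 + 2 + 1, so 96^211 ≡ 100·231·119·58·96 ≡ 145 (mod 241)
Right side y^r · r^s mod p:
Squares mod 241: 158^1≡158, 158^2≡141, 158^4≡119, 158^8≡183, 158^16≡231, 158^32≡100, 158^64≡119
123 = 64 + 32 + 16 + 8 + 2 + 1, so 158^123 ≡ 119·100·231·183·141·158 ≡ 106 (mod 241)
Squares mod 241: 123^1≡123, 123^2≡187, 123^4≡24, 123^8≡94, 123^16≡160, 123^32≡54, 123^64≡24
124 = 64 + 32 + 16 + 8 + 4, so 123^124 ≡ 24·54·160·94·24 ≡ 24 (mod 241)
106·24 = 2544 ≡ 134 (mod 241)
145 ≠ 134, so verification fails.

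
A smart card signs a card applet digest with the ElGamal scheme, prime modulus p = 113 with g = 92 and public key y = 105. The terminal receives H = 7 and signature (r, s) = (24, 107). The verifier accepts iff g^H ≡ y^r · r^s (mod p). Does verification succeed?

passes

Left side g^H mod p:
92^2 = 8464 ≡ 102
92^4 ≡ 102^2 = 10404 ≡ 8
7 = 4 + 2 + 1, so 92^7 ≡ 8·102·92 ≡ 40 (mod 113)
Right side y^r · r^s mod p:
105^2 = 11025 ≡ 64
105^4 ≡ 64^2 = 4096 ≡ 28
105^8 ≡ 28^2 = 784 ≡ 106
105^16 ≡ 106^2 = 11236 ≡ 49
24 = 16 + 8, so 105^24 ≡ 49·106 ≡ 109 (mod 113)
24^2 = 576 ≡ 11
24^4 ≡ 11^2 = 121 ≡ 8
24^8 ≡ 8^2 = 64
24^16 ≡ 64^2 = 4096 ≡ 28
24^32 ≡ 28^2 = 784 ≡ 106
24^64 ≡ 106^2 = 11236 ≡ 49
107 = 64 + 32 + 8 + 2 + 1, so 24^107 ≡ 49·106·64·11·24 ≡ 103 (mod 113)
109·103 = 11227 ≡ 40 (mod 113)
40 ≡ 40 (mod 113), so the signature is genuine.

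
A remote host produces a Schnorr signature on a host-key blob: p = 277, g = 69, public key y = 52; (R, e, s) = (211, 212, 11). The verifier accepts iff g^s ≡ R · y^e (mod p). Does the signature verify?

does not verify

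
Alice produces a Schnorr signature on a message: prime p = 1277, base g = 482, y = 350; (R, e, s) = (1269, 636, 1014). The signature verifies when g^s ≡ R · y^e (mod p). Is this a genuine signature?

forged

g^s mod p:
482^2 = 232324 ≡ 1187
482^4 ≡ 1187^2 = 1408969 ≡ 438
482^8 ≡ 438^2 = 191844 ≡ 294
482^16 ≡ 294^2 = 86436 ≡ 877
482^32 ≡ 877^2 = 769129 ≡ 375
482^64 ≡ 375^2 = 140625 ≡ 155
482^128 ≡ 155^2 = 24025 ≡ 1039
482^256 ≡ 1039^2 = 1079521 ≡ 456
482^512 ≡ 456^2 = 207936 ≡ 1062
1014 = 512 + 256 + 128 + 64 + 32 + 16 + 4 + 2, so 482^1014 ≡ 1062·456·1039·155·375·877·438·1187 ≡ 734 (mod 1277)
R · y^e mod p:
350^2 = 122500 ≡ 1185
350^4 ≡ 1185^2 = 1404225 ≡ 802
350^8 ≡ 802^2 = 643204 ≡ 873
350^16 ≡ 873^2 = 762129 ≡ 1037
350^32 ≡ 1037^2 = 1075369 ≡ 135
350^64 ≡ 135^2 = 18225 ≡ 347
350^128 ≡ 347^2 = 120409 ≡ 371
350^256 ≡ 371^2 = 137641 ≡ 1002
350^512 ≡ 1002^2 = 1004004 ≡ 282
636 = 512 + 64 + 32 + 16 + 8 + 4, so 350^636 ≡ 282·347·135·1037·873·802 ≡ 347 (mod 1277)
1269·347 = 440343 ≡ 1055 (mod 1277)
734 ≠ 1055; the check fails.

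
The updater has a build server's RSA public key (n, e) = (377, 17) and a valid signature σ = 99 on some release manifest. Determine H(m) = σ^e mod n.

σ^2 ≡ 99^2 = 9801 ≡ 376
σ^4 ≡ 376^2 = 141376 ≡ 1
σ^8 ≡ 1^2 = 1
σ^16 ≡ 1^2 = 1
17 = 16 + 1, so σ^17 ≡ 1·99 ≡ 99 (mod 377)

99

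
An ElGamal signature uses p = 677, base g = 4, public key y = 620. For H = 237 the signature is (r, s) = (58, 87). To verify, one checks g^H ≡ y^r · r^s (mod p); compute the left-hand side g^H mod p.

529

Squares mod 677: 4^1≡4, 4^2≡16, 4^4≡256, 4^8≡544, 4^16≡87, 4^32≡122, 4^64≡667, 4^128≡100
237 = 128 + 64 + 32 + 8 + 4 + 1, so 4^237 ≡ 100·667·122·544·256·4 ≡ 529 (mod 677)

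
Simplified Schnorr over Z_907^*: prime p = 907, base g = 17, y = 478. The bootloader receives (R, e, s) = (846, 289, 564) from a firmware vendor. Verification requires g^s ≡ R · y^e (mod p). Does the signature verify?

g^s mod p:
17^2 = 289
17^4 ≡ 289^2 = 83521 ≡ 77
17^8 ≡ 77^2 = 5929 ≡ 487
17^16 ≡ 487^2 = 237169 ≡ 442
17^32 ≡ 442^2 = 195364 ≡ 359
17^64 ≡ 359^2 = 128881 ≡ 87
17^128 ≡ 87^2 = 7569 ≡ 313
17^256 ≡ 313^2 = 97969 ≡ 13
17^512 ≡ 13^2 = 169
564 = 512 + 32 + 16 + 4, so 17^564 ≡ 169·359·442·77 ≡ 614 (mod 907)
R · y^e mod p:
478^2 = 228484 ≡ 827
478^4 ≡ 827^2 = 683929 ≡ 51
478^8 ≡ 51^2 = 2601 ≡ 787
478^16 ≡ 787^2 = 619369 ≡ 795
478^32 ≡ 795^2 = 632025 ≡ 753
478^64 ≡ 753^2 = 567009 ≡ 134
478^128 ≡ 134^2 = 17956 ≡ 723
478^256 ≡ 723^2 = 522729 ≡ 297
289 = 256 + 32 + 1, so 478^289 ≡ 297·753·478 ≡ 471 (mod 907)
846·471 = 398466 ≡ 293 (mod 907)
614 ≠ 293; the check fails.

does not verify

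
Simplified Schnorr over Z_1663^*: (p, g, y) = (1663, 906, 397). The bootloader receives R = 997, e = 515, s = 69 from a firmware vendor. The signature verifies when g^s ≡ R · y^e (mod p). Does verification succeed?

g^s mod p:
906^2 = 820836 ≡ 977
906^4 ≡ 977^2 = 954529 ≡ 1630
906^8 ≡ 1630^2 = 2656900 ≡ 1089
906^16 ≡ 1089^2 = 1185921 ≡ 202
906^32 ≡ 202^2 = 40804 ≡ 892
906^64 ≡ 892^2 = 795664 ≡ 750
69 = 64 + 4 + 1, so 906^69 ≡ 750·1630·906 ≡ 392 (mod 1663)
R · y^e mod p:
397^2 = 157609 ≡ 1287
397^4 ≡ 1287^2 = 1656369 ≡ 21
397^8 ≡ 21^2 = 441
397^16 ≡ 441^2 = 194481 ≡ 1573
397^32 ≡ 1573^2 = 2474329 ≡ 1448
397^64 ≡ 1448^2 = 2096704 ≡ 1324
397^128 ≡ 1324^2 = 1752976 ≡ 174
397^256 ≡ 174^2 = 30276 ≡ 342
397^512 ≡ 342^2 = 116964 ≡ 554
515 = 512 + 2 + 1, so 397^515 ≡ 554·1287·397 ≡ 976 (mod 1663)
997·976 = 973072 ≡ 217 (mod 1663)
392 ≠ 217; the check fails.

fails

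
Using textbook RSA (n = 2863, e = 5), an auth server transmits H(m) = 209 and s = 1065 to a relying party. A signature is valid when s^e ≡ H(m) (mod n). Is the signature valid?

invalid

s^2 ≡ 1065^2 = 1134225 ≡ 477
s^4 ≡ 477^2 = 227529 ≡ 1352
5 = 4 + 1, so s^5 ≡ 1352·1065 ≡ 2654 (mod 2863)
2654 ≠ 209, so verification fails.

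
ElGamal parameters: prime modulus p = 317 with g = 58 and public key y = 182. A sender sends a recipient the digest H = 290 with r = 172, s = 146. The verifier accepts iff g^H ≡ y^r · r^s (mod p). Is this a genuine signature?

Left side g^H mod p:
58^2 = 3364 ≡ 194
58^4 ≡ 194^2 = 37636 ≡ 230
58^8 ≡ 230^2 = 52900 ≡ 278
58^16 ≡ 278^2 = 77284 ≡ 253
58^32 ≡ 253^2 = 64009 ≡ 292
58^64 ≡ 292^2 = 85264 ≡ 308
58^128 ≡ 308^2 = 94864 ≡ 81
58^256 ≡ 81^2 = 6561 ≡ 221
290 = 256 + 32 + 2, so 58^290 ≡ 221·292·194 ≡ 244 (mod 317)
Right side y^r · r^s mod p:
182^2 = 33124 ≡ 156
182^4 ≡ 156^2 = 24336 ≡ 244
182^8 ≡ 244^2 = 59536 ≡ 257
182^16 ≡ 257^2 = 66049 ≡ 113
182^32 ≡ 113^2 = 12769 ≡ 89
182^64 ≡ 89^2 = 7921 ≡ 313
182^128 ≡ 313^2 = 97969 ≡ 16
172 = 128 + 32 + 8 + 4, so 182^172 ≡ 16·89·257·244 ≡ 145 (mod 317)
172^2 = 29584 ≡ 103
172^4 ≡ 103^2 = 10609 ≡ 148
172^8 ≡ 148^2 = 21904 ≡ 31
172^16 ≡ 31^2 = 961 ≡ 10
172^32 ≡ 10^2 = 100
172^64 ≡ 100^2 = 10000 ≡ 173
172^128 ≡ 173^2 = 29929 ≡ 131
146 = 128 + 16 + 2, so 172^146 ≡ 131·10·103 ≡ 205 (mod 317)
145·205 = 29725 ≡ 244 (mod 317)
244 ≡ 244 (mod 317), so the signature is genuine.

genuine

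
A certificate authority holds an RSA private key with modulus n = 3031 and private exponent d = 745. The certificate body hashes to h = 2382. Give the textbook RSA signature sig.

1416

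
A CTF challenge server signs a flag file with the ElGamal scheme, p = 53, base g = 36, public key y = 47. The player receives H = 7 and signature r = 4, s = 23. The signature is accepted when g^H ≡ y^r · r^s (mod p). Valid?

no

Left side g^H mod p:
36^2 = 1296 ≡ 24
36^4 ≡ 24^2 = 576 ≡ 46
7 = 4 + 2 + 1, so 36^7 ≡ 46·24·36 ≡ 47 (mod 53)
Right side y^r · r^s mod p:
47^2 = 2209 ≡ 36
47^4 ≡ 36^2 = 1296 ≡ 24
4^2 = 16
4^4 ≡ 16^2 = 256 ≡ 44
4^8 ≡ 44^2 = 1936 ≡ 28
4^16 ≡ 28^2 = 784 ≡ 42
23 = 16 + 4 + 2 + 1, so 4^23 ≡ 42·44·16·4 ≡ 29 (mod 53)
24·29 = 696 ≡ 7 (mod 53)
47 ≠ 7, so verification fails.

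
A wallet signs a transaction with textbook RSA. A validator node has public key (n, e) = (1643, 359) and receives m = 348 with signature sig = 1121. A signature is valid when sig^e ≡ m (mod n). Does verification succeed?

sig^2 ≡ 1121^2 = 1256641 ≡ 1389
sig^4 ≡ 1389^2 = 1929321 ≡ 439
sig^8 ≡ 439^2 = 192721 ≡ 490
sig^16 ≡ 490^2 = 240100 ≡ 222
sig^32 ≡ 222^2 = 49284 ≡ 1637
sig^64 ≡ 1637^2 = 2679769 ≡ 36
sig^128 ≡ 36^2 = 1296
sig^256 ≡ 1296^2 = 1679616 ≡ 470
359 = 256 + 64 + 32 + 4 + 2 + 1, so sig^359 ≡ 470·36·1637·439·1389·1121 ≡ 1079 (mod 1643)
The recovered value 1079 does not match the digest 348.

fails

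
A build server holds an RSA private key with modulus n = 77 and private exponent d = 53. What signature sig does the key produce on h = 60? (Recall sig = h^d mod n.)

h^2 ≡ 60^2 = 3600 ≡ 58
h^4 ≡ 58^2 = 3364 ≡ 53
h^8 ≡ 53^2 = 2809 ≡ 37
h^16 ≡ 37^2 = 1369 ≡ 60
h^32 ≡ 60^2 = 3600 ≡ 58
53 = 32 + 16 + 4 + 1, so h^53 ≡ 58·60·53·60 ≡ 37 (mod 77)

37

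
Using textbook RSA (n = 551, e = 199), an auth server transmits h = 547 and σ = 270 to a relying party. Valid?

Squares mod 551: σ^1≡270, σ^2≡168, σ^4≡123, σ^8≡252, σ^16≡139, σ^32≡36, σ^64≡194, σ^128≡168
199 = 128 + 64 + 4 + 2 + 1, so σ^199 ≡ 168·194·123·168·270 ≡ 4 (mod 551)
4 ≠ 547, so verification fails.

no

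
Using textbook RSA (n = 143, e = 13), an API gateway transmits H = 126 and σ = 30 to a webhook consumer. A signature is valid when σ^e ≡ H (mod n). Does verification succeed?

σ^2 ≡ 30^2 = 900 ≡ 42
σ^4 ≡ 42^2 = 1764 ≡ 48
σ^8 ≡ 48^2 = 2304 ≡ 16
13 = 8 + 4 + 1, so σ^13 ≡ 16·48·30 ≡ 17 (mod 143)
σ^13 mod 143 = 17, but H = 126.

fails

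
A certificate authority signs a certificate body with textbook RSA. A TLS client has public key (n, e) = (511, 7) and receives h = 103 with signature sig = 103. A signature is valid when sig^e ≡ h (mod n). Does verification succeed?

fails

sig^2 ≡ 103^2 = 10609 ≡ 389
sig^4 ≡ 389^2 = 151321 ≡ 65
7 = 4 + 2 + 1, so sig^7 ≡ 65·389·103 ≡ 299 (mod 511)
sig^7 mod 511 = 299, but h = 103.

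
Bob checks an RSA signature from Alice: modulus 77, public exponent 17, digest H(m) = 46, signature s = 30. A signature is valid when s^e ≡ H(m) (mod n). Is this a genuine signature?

genuine

s^2 ≡ 30^2 = 900 ≡ 53
s^4 ≡ 53^2 = 2809 ≡ 37
s^8 ≡ 37^2 = 1369 ≡ 60
s^16 ≡ 60^2 = 3600 ≡ 58
17 = 16 + 1, so s^17 ≡ 58·30 ≡ 46 (mod 77)
46 = H(m), so the signature checks out.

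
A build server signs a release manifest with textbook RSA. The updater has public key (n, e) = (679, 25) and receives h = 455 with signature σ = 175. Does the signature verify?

verifies

σ^2 ≡ 175^2 = 30625 ≡ 70
σ^4 ≡ 70^2 = 4900 ≡ 147
σ^8 ≡ 147^2 = 21609 ≡ 560
σ^16 ≡ 560^2 = 313600 ≡ 581
25 = 16 + 8 + 1, so σ^25 ≡ 581·560·175 ≡ 455 (mod 679)
455 = h, so the signature checks out.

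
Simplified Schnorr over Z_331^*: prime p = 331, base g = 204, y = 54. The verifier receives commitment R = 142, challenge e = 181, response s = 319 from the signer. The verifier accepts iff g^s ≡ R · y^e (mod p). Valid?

g^s mod p:
Squares mod 331: 204^1≡204, 204^2≡241, 204^4≡156, 204^8≡173, 204^16≡139, 204^32≡123, 204^64≡234, 204^128≡141, 204^256≡21
319 = 256 + 32 + 16 + 8 + 4 + 2 + 1, so 204^319 ≡ 21·123·139·173·156·241·204 ≡ 248 (mod 331)
R · y^e mod p:
Squares mod 331: 54^1≡54, 54^2≡268, 54^4≡328, 54^8≡9, 54^16≡81, 54^32≡272, 54^64≡171, 54^128≡113
181 = 128 + 32 + 16 + 4 + 1, so 54^181 ≡ 113·272·81·328·54 ≡ 81 (mod 331)
142·81 = 11502 ≡ 248 (mod 331)
248 ≡ 248 (mod 331); signature holds.

yes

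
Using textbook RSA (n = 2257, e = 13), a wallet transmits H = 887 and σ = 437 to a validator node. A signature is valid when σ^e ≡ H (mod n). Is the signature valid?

Squares mod 2257: σ^1≡437, σ^2≡1381, σ^4≡2253, σ^8≡16
13 = 8 + 4 + 1, so σ^13 ≡ 16·2253·437 ≡ 1373 (mod 2257)
1373 ≠ 887, so verification fails.

invalid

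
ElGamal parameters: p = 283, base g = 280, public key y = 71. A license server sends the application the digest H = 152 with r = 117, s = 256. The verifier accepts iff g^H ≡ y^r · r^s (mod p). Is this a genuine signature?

forged

Left side g^H mod p:
280^152 mod 283 = 11
Right side y^r · r^s mod p:
71^117 mod 283 = 281
117^256 mod 283 = 90
281·90 = 25290 ≡ 103 (mod 283)
11 ≠ 103, so verification fails.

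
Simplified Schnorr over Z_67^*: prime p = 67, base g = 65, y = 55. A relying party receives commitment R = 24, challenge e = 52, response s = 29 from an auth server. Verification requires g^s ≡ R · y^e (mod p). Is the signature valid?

valid

g^s mod p:
65^2 = 4225 ≡ 4
65^4 ≡ 4^2 = 16
65^8 ≡ 16^2 = 256 ≡ 55
65^16 ≡ 55^2 = 3025 ≡ 10
29 = 16 + 8 + 4 + 1, so 65^29 ≡ 10·55·16·65 ≡ 21 (mod 67)
R · y^e mod p:
55^2 = 3025 ≡ 10
55^4 ≡ 10^2 = 100 ≡ 33
55^8 ≡ 33^2 = 1089 ≡ 17
55^16 ≡ 17^2 = 289 ≡ 21
55^32 ≡ 21^2 = 441 ≡ 39
52 = 32 + 16 + 4, so 55^52 ≡ 39·21·33 ≡ 26 (mod 67)
24·26 = 624 ≡ 21 (mod 67)
21 ≡ 21 (mod 67); signature holds.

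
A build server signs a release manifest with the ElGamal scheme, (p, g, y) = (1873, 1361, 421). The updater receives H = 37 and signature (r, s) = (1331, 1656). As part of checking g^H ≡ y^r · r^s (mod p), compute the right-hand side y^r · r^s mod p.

421^2 = 177241 ≡ 1179
421^4 ≡ 1179^2 = 1390041 ≡ 275
421^8 ≡ 275^2 = 75625 ≡ 705
421^16 ≡ 705^2 = 497025 ≡ 680
421^32 ≡ 680^2 = 462400 ≡ 1642
421^64 ≡ 1642^2 = 2696164 ≡ 917
421^128 ≡ 917^2 = 840889 ≡ 1785
421^256 ≡ 1785^2 = 3186225 ≡ 252
421^512 ≡ 252^2 = 63504 ≡ 1695
421^1024 ≡ 1695^2 = 2873025 ≡ 1716
1331 = 1024 + 256 + 32 + 16 + 2 + 1, so 421^1331 ≡ 1716·252·1642·680·1179·421 ≡ 1660 (mod 1873)
1331^2 = 1771561 ≡ 1576
1331^4 ≡ 1576^2 = 2483776 ≡ 178
1331^8 ≡ 178^2 = 31684 ≡ 1716
1331^16 ≡ 1716^2 = 2944656 ≡ 300
1331^32 ≡ 300^2 = 90000 ≡ 96
1331^64 ≡ 96^2 = 9216 ≡ 1724
1331^128 ≡ 1724^2 = 2972176 ≡ 1598
1331^256 ≡ 1598^2 = 2553604 ≡ 705
1331^512 ≡ 705^2 = 497025 ≡ 680
1331^1024 ≡ 680^2 = 462400 ≡ 1642
1656 = 1024 + 512 + 64 + 32 + 16 + 8, so 1331^1656 ≡ 1642·680·1724·96·300·1716 ≡ 680 (mod 1873)
y^r · r^s ≡ 1660·680 = 1128800 ≡ 1254 (mod 1873)

1254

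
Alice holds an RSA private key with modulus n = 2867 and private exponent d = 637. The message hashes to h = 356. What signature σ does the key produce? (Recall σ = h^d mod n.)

1795

Squares mod 2867: h^1≡356, h^2≡588, h^4≡1704, h^8≡2212, h^16≡1842, h^32≡1303, h^64≡545, h^128≡1724, h^256≡1964, h^512≡1181
637 = 512 + 64 + 32 + 16 + 8 + 4 + 1, so h^637 ≡ 1181·545·1303·1842·2212·1704·356 ≡ 1795 (mod 2867)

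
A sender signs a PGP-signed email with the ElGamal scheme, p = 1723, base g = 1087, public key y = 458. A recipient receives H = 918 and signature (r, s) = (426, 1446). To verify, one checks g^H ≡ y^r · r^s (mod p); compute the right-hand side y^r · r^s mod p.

1195

458^2 = 209764 ≡ 1281
458^4 ≡ 1281^2 = 1640961 ≡ 665
458^8 ≡ 665^2 = 442225 ≡ 1137
458^16 ≡ 1137^2 = 1292769 ≡ 519
458^32 ≡ 519^2 = 269361 ≡ 573
458^64 ≡ 573^2 = 328329 ≡ 959
458^128 ≡ 959^2 = 919681 ≡ 1322
458^256 ≡ 1322^2 = 1747684 ≡ 562
426 = 256 + 128 + 32 + 8 + 2, so 458^426 ≡ 562·1322·573·1137·1281 ≡ 603 (mod 1723)
426^2 = 181476 ≡ 561
426^4 ≡ 561^2 = 314721 ≡ 1135
426^8 ≡ 1135^2 = 1288225 ≡ 1144
426^16 ≡ 1144^2 = 1308736 ≡ 979
426^32 ≡ 979^2 = 958441 ≡ 453
426^64 ≡ 453^2 = 205209 ≡ 172
426^128 ≡ 172^2 = 29584 ≡ 293
426^256 ≡ 293^2 = 85849 ≡ 1422
426^512 ≡ 1422^2 = 2022084 ≡ 1005
426^1024 ≡ 1005^2 = 1010025 ≡ 347
1446 = 1024 + 256 + 128 + 32 + 4 + 2, so 426^1446 ≡ 347·1422·293·453·1135·561 ≡ 222 (mod 1723)
y^r · r^s ≡ 603·222 = 133866 ≡ 1195 (mod 1723)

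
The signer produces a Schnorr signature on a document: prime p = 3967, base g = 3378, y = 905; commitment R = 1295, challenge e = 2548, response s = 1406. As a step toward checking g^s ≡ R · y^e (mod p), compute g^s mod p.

1220

3378^2 = 11410884 ≡ 1792
3378^4 ≡ 1792^2 = 3211264 ≡ 1961
3378^8 ≡ 1961^2 = 3845521 ≡ 1498
3378^16 ≡ 1498^2 = 2244004 ≡ 2649
3378^32 ≡ 2649^2 = 7017201 ≡ 3545
3378^64 ≡ 3545^2 = 12567025 ≡ 3536
3378^128 ≡ 3536^2 = 12503296 ≡ 3279
3378^256 ≡ 3279^2 = 10751841 ≡ 1271
3378^512 ≡ 1271^2 = 1615441 ≡ 872
3378^1024 ≡ 872^2 = 760384 ≡ 2687
1406 = 1024 + 256 + 64 + 32 + 16 + 8 + 4 + 2, so 3378^1406 ≡ 2687·1271·3536·3545·2649·1498·1961·1792 ≡ 1220 (mod 3967)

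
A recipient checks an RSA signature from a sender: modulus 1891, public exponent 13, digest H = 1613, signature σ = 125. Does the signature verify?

Squares mod 1891: σ^1≡125, σ^2≡497, σ^4≡1179, σ^8≡156
13 = 8 + 4 + 1, so σ^13 ≡ 156·1179·125 ≡ 1613 (mod 1891)
σ^13 mod 1891 = 1613 matches H.

verifies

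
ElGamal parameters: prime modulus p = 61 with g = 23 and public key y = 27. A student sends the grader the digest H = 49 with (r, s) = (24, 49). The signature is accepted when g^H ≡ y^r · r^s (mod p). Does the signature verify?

verifies

Left side g^H mod p:
23^2 = 529 ≡ 41
23^4 ≡ 41^2 = 1681 ≡ 34
23^8 ≡ 34^2 = 1156 ≡ 58
23^16 ≡ 58^2 = 3364 ≡ 9
23^32 ≡ 9^2 = 81 ≡ 20
49 = 32 + 16 + 1, so 23^49 ≡ 20·9·23 ≡ 53 (mod 61)
Right side y^r · r^s mod p:
27^2 = 729 ≡ 58
27^4 ≡ 58^2 = 3364 ≡ 9
27^8 ≡ 9^2 = 81 ≡ 20
27^16 ≡ 20^2 = 400 ≡ 34
24 = 16 + 8, so 27^24 ≡ 34·20 ≡ 9 (mod 61)
24^2 = 576 ≡ 27
24^4 ≡ 27^2 = 729 ≡ 58
24^8 ≡ 58^2 = 3364 ≡ 9
24^16 ≡ 9^2 = 81 ≡ 20
24^32 ≡ 20^2 = 400 ≡ 34
49 = 32 + 16 + 1, so 24^49 ≡ 34·20·24 ≡ 33 (mod 61)
9·33 = 297 ≡ 53 (mod 61)
53 ≡ 53 (mod 61), so the signature is genuine.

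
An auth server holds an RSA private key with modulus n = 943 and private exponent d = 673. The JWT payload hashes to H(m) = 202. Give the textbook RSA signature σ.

(H(m))^2 ≡ 202^2 = 40804 ≡ 255
(H(m))^4 ≡ 255^2 = 65025 ≡ 901
(H(m))^8 ≡ 901^2 = 811801 ≡ 821
(H(m))^16 ≡ 821^2 = 674041 ≡ 739
(H(m))^32 ≡ 739^2 = 546121 ≡ 124
(H(m))^64 ≡ 124^2 = 15376 ≡ 288
(H(m))^128 ≡ 288^2 = 82944 ≡ 903
(H(m))^256 ≡ 903^2 = 815409 ≡ 657
(H(m))^512 ≡ 657^2 = 431649 ≡ 698
673 = 512 + 128 + 32 + 1, so (H(m))^673 ≡ 698·903·124·202 ≡ 899 (mod 943)

899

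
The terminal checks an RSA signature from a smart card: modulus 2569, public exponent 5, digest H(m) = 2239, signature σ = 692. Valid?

yes

Squares mod 2569: σ^1≡692, σ^2≡1030, σ^4≡2472
5 = 4 + 1, so σ^5 ≡ 2472·692 ≡ 2239 (mod 2569)
σ^5 mod 2569 = 2239 matches H(m).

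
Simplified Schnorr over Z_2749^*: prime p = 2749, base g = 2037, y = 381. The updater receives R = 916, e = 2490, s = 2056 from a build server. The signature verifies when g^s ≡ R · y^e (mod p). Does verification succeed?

g^s mod p:
2037^2056 mod 2749 = 635
R · y^e mod p:
381^2490 mod 2749 = 844
916·844 = 773104 ≡ 635 (mod 2749)
635 ≡ 635 (mod 2749); signature holds.

passes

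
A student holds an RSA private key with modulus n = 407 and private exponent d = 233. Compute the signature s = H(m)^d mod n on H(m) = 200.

217

(H(m))^233 mod 407 = 217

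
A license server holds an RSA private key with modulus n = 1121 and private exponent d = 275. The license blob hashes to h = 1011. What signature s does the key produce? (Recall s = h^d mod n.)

758

Squares mod 1121: h^1≡1011, h^2≡890, h^4≡674, h^8≡271, h^16≡576, h^32≡1081, h^64≡479, h^128≡757, h^256≡218
275 = 256 + 16 + 2 + 1, so h^275 ≡ 218·576·890·1011 ≡ 758 (mod 1121)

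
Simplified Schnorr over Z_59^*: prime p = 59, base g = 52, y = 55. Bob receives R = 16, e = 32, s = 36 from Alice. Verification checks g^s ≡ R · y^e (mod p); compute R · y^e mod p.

Squares mod 59: 55^1≡55, 55^2≡16, 55^4≡20, 55^8≡46, 55^16≡51, 55^32≡5
55^32 ≡ 5 (mod 59)
R · y^e ≡ 16·5 = 80 ≡ 21 (mod 59)

21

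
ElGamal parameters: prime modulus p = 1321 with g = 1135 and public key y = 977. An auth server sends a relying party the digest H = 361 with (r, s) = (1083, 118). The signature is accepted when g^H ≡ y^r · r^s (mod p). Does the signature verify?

Left side g^H mod p:
1135^2 = 1288225 ≡ 250
1135^4 ≡ 250^2 = 62500 ≡ 413
1135^8 ≡ 413^2 = 170569 ≡ 160
1135^16 ≡ 160^2 = 25600 ≡ 501
1135^32 ≡ 501^2 = 251001 ≡ 11
1135^64 ≡ 11^2 = 121
1135^128 ≡ 121^2 = 14641 ≡ 110
1135^256 ≡ 110^2 = 12100 ≡ 211
361 = 256 + 64 + 32 + 8 + 1, so 1135^361 ≡ 211·121·11·160·1135 ≡ 135 (mod 1321)
Right side y^r · r^s mod p:
977^2 = 954529 ≡ 767
977^4 ≡ 767^2 = 588289 ≡ 444
977^8 ≡ 444^2 = 197136 ≡ 307
977^16 ≡ 307^2 = 94249 ≡ 458
977^32 ≡ 458^2 = 209764 ≡ 1046
977^64 ≡ 1046^2 = 1094116 ≡ 328
977^128 ≡ 328^2 = 107584 ≡ 583
977^256 ≡ 583^2 = 339889 ≡ 392
977^512 ≡ 392^2 = 153664 ≡ 428
977^1024 ≡ 428^2 = 183184 ≡ 886
1083 = 1024 + 32 + 16 + 8 + 2 + 1, so 977^1083 ≡ 886·1046·458·307·767·977 ≡ 1247 (mod 1321)
1083^2 = 1172889 ≡ 1162
1083^4 ≡ 1162^2 = 1350244 ≡ 182
1083^8 ≡ 182^2 = 33124 ≡ 99
1083^16 ≡ 99^2 = 9801 ≡ 554
1083^32 ≡ 554^2 = 306916 ≡ 444
1083^64 ≡ 444^2 = 197136 ≡ 307
118 = 64 + 32 + 16 + 4 + 2, so 1083^118 ≡ 307·444·554·182·1162 ≡ 980 (mod 1321)
1247·980 = 1222060 ≡ 135 (mod 1321)
135 ≡ 135 (mod 1321), so the signature is genuine.

verifies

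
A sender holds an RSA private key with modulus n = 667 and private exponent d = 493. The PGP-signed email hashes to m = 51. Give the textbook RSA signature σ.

m^493 mod 667 = 34

34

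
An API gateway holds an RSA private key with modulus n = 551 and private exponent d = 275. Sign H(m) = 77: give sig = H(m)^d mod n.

134

Squares mod 551: (H(m))^1≡77, (H(m))^2≡419, (H(m))^4≡343, (H(m))^8≡286, (H(m))^16≡248, (H(m))^32≡343, (H(m))^64≡286, (H(m))^128≡248, (H(m))^256≡343
275 = 256 + 16 + 2 + 1, so (H(m))^275 ≡ 343·248·419·77 ≡ 134 (mod 551)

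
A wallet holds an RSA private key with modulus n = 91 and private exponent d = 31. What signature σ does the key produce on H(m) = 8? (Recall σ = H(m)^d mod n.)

57

(H(m))^2 ≡ 8^2 = 64
(H(m))^4 ≡ 64^2 = 4096 ≡ 1
(H(m))^8 ≡ 1^2 = 1
(H(m))^16 ≡ 1^2 = 1
31 = 16 + 8 + 4 + 2 + 1, so (H(m))^31 ≡ 1·1·1·64·8 ≡ 57 (mod 91)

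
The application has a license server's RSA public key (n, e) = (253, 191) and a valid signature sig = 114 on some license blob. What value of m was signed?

114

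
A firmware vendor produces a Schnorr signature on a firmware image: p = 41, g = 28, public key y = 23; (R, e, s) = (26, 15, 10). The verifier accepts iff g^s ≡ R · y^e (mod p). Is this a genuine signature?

forged

g^s mod p:
28^2 = 784 ≡ 5
28^4 ≡ 5^2 = 25
28^8 ≡ 25^2 = 625 ≡ 10
10 = 8 + 2, so 28^10 ≡ 10·5 ≡ 9 (mod 41)
R · y^e mod p:
23^2 = 529 ≡ 37
23^4 ≡ 37^2 = 1369 ≡ 16
23^8 ≡ 16^2 = 256 ≡ 10
15 = 8 + 4 + 2 + 1, so 23^15 ≡ 10·16·37·23 ≡ 40 (mod 41)
26·40 = 1040 ≡ 15 (mod 41)
9 ≠ 15; the check fails.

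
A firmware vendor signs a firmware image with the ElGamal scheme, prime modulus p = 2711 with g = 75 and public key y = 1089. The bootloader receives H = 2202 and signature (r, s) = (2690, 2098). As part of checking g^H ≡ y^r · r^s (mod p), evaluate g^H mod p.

1986

75^2 = 5625 ≡ 203
75^4 ≡ 203^2 = 41209 ≡ 544
75^8 ≡ 544^2 = 295936 ≡ 437
75^16 ≡ 437^2 = 190969 ≡ 1199
75^32 ≡ 1199^2 = 1437601 ≡ 771
75^64 ≡ 771^2 = 594441 ≡ 732
75^128 ≡ 732^2 = 535824 ≡ 1757
75^256 ≡ 1757^2 = 3087049 ≡ 1931
75^512 ≡ 1931^2 = 3728761 ≡ 1136
75^1024 ≡ 1136^2 = 1290496 ≡ 60
75^2048 ≡ 60^2 = 3600 ≡ 889
2202 = 2048 + 128 + 16 + 8 + 2, so 75^2202 ≡ 889·1757·1199·437·203 ≡ 1986 (mod 2711)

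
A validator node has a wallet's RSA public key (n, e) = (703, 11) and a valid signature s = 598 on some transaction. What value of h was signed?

290

s^2 ≡ 598^2 = 357604 ≡ 480
s^4 ≡ 480^2 = 230400 ≡ 519
s^8 ≡ 519^2 = 269361 ≡ 112
11 = 8 + 2 + 1, so s^11 ≡ 112·480·598 ≡ 290 (mod 703)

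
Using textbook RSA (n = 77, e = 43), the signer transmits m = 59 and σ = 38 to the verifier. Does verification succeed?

passes

σ^2 ≡ 38^2 = 1444 ≡ 58
σ^4 ≡ 58^2 = 3364 ≡ 53
σ^8 ≡ 53^2 = 2809 ≡ 37
σ^16 ≡ 37^2 = 1369 ≡ 60
σ^32 ≡ 60^2 = 3600 ≡ 58
43 = 32 + 8 + 2 + 1, so σ^43 ≡ 58·37·58·38 ≡ 59 (mod 77)
Since 59 equals the digest 59, verification succeeds.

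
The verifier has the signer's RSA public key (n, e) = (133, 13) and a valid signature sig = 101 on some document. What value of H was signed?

sig^2 ≡ 101^2 = 10201 ≡ 93
sig^4 ≡ 93^2 = 8649 ≡ 4
sig^8 ≡ 4^2 = 16
13 = 8 + 4 + 1, so sig^13 ≡ 16·4·101 ≡ 80 (mod 133)

80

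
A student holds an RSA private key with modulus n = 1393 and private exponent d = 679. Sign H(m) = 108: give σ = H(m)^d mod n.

(H(m))^2 ≡ 108^2 = 11664 ≡ 520
(H(m))^4 ≡ 520^2 = 270400 ≡ 158
(H(m))^8 ≡ 158^2 = 24964 ≡ 1283
(H(m))^16 ≡ 1283^2 = 1646089 ≡ 956
(H(m))^32 ≡ 956^2 = 913936 ≡ 128
(H(m))^64 ≡ 128^2 = 16384 ≡ 1061
(H(m))^128 ≡ 1061^2 = 1125721 ≡ 177
(H(m))^256 ≡ 177^2 = 31329 ≡ 683
(H(m))^512 ≡ 683^2 = 466489 ≡ 1227
679 = 512 + 128 + 32 + 4 + 2 + 1, so (H(m))^679 ≡ 1227·177·128·158·520·108 ≡ 1340 (mod 1393)

1340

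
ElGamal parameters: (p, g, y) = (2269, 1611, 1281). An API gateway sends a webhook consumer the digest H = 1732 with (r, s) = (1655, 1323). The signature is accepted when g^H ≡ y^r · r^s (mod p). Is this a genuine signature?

Left side g^H mod p:
1611^2 = 2595321 ≡ 1854
1611^4 ≡ 1854^2 = 3437316 ≡ 2050
1611^8 ≡ 2050^2 = 4202500 ≡ 312
1611^16 ≡ 312^2 = 97344 ≡ 2046
1611^32 ≡ 2046^2 = 4186116 ≡ 2080
1611^64 ≡ 2080^2 = 4326400 ≡ 1686
1611^128 ≡ 1686^2 = 2842596 ≡ 1808
1611^256 ≡ 1808^2 = 3268864 ≡ 1504
1611^512 ≡ 1504^2 = 2262016 ≡ 2092
1611^1024 ≡ 2092^2 = 4376464 ≡ 1832
1732 = 1024 + 512 + 128 + 64 + 4, so 1611^1732 ≡ 1832·2092·1808·1686·2050 ≡ 748 (mod 2269)
Right side y^r · r^s mod p:
1281^2 = 1640961 ≡ 474
1281^4 ≡ 474^2 = 224676 ≡ 45
1281^8 ≡ 45^2 = 2025
1281^16 ≡ 2025^2 = 4100625 ≡ 542
1281^32 ≡ 542^2 = 293764 ≡ 1063
1281^64 ≡ 1063^2 = 1129969 ≡ 7
1281^128 ≡ 7^2 = 49
1281^256 ≡ 49^2 = 2401 ≡ 132
1281^512 ≡ 132^2 = 17424 ≡ 1541
1281^1024 ≡ 1541^2 = 2374681 ≡ 1307
1655 = 1024 + 512 + 64 + 32 + 16 + 4 + 2 + 1, so 1281^1655 ≡ 1307·1541·7·1063·542·45·474·1281 ≡ 2196 (mod 2269)
1655^2 = 2739025 ≡ 342
1655^4 ≡ 342^2 = 116964 ≡ 1245
1655^8 ≡ 1245^2 = 1550025 ≡ 298
1655^16 ≡ 298^2 = 88804 ≡ 313
1655^32 ≡ 313^2 = 97969 ≡ 402
1655^64 ≡ 402^2 = 161604 ≡ 505
1655^128 ≡ 505^2 = 255025 ≡ 897
1655^256 ≡ 897^2 = 804609 ≡ 1383
1655^512 ≡ 1383^2 = 1912689 ≡ 2191
1655^1024 ≡ 2191^2 = 4800481 ≡ 1546
1323 = 1024 + 256 + 32 + 8 + 2 + 1, so 1655^1323 ≡ 1546·1383·402·298·342·1655 ≡ 83 (mod 2269)
2196·83 = 182268 ≡ 748 (mod 2269)
748 ≡ 748 (mod 2269), so the signature is genuine.

genuine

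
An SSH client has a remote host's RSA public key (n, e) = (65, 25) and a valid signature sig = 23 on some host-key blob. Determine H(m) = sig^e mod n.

Squares mod 65: sig^1≡23, sig^2≡9, sig^4≡16, sig^8≡61, sig^16≡16
25 = 16 + 8 + 1, so sig^25 ≡ 16·61·23 ≡ 23 (mod 65)

23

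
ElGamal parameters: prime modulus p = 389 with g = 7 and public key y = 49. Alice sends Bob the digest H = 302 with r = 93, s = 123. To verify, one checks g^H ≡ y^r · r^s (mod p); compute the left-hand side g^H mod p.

65

Squares mod 389: 7^1≡7, 7^2≡49, 7^4≡67, 7^8≡210, 7^16≡143, 7^32≡221, 7^64≡216, 7^128≡365, 7^256≡187
302 = 256 + 32 + 8 + 4 + 2, so 7^302 ≡ 187·221·210·67·49 ≡ 65 (mod 389)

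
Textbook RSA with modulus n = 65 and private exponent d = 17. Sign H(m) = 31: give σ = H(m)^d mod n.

31

(H(m))^2 ≡ 31^2 = 961 ≡ 51
(H(m))^4 ≡ 51^2 = 2601 ≡ 1
(H(m))^8 ≡ 1^2 = 1
(H(m))^16 ≡ 1^2 = 1
17 = 16 + 1, so (H(m))^17 ≡ 1·31 ≡ 31 (mod 65)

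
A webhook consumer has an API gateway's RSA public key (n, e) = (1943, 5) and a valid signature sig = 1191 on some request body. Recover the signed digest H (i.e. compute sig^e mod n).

sig^5 mod 1943 = 3

3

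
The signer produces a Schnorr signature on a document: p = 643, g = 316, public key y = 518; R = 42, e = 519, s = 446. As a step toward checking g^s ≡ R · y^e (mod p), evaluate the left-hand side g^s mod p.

316^2 = 99856 ≡ 191
316^4 ≡ 191^2 = 36481 ≡ 473
316^8 ≡ 473^2 = 223729 ≡ 608
316^16 ≡ 608^2 = 369664 ≡ 582
316^32 ≡ 582^2 = 338724 ≡ 506
316^64 ≡ 506^2 = 256036 ≡ 122
316^128 ≡ 122^2 = 14884 ≡ 95
316^256 ≡ 95^2 = 9025 ≡ 23
446 = 256 + 128 + 32 + 16 + 8 + 4 + 2, so 316^446 ≡ 23·95·506·582·608·473·191 ≡ 517 (mod 643)

517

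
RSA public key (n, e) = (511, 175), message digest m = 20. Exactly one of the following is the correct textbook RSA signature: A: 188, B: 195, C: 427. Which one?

A

Candidate A: Squares mod 511: 188^1≡188, 188^2≡85, 188^4≡71, 188^8≡442, 188^16≡162, 188^32≡183, 188^64≡274, 188^128≡470; 175 = 128 + 32 + 8 + 4 + 2 + 1, so 188^175 ≡ 470·183·442·71·85·188 ≡ 20 (mod 511)
  → matches m = 20
Candidate B: Squares mod 511: 195^1≡195, 195^2≡211, 195^4≡64, 195^8≡8, 195^16≡64, 195^32≡8, 195^64≡64, 195^128≡8; 175 = 128 + 32 + 8 + 4 + 2 + 1, so 195^175 ≡ 8·8·8·64·211·195 ≡ 97 (mod 511)
Candidate C: Squares mod 511: 427^1≡427, 427^2≡413, 427^4≡406, 427^8≡294, 427^16≡77, 427^32≡308, 427^64≡329, 427^128≡420; 175 = 128 + 32 + 8 + 4 + 2 + 1, so 427^175 ≡ 420·308·294·406·413·427 ≡ 483 (mod 511)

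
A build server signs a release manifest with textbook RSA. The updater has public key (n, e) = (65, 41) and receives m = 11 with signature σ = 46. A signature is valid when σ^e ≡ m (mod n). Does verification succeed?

σ^2 ≡ 46^2 = 2116 ≡ 36
σ^4 ≡ 36^2 = 1296 ≡ 61
σ^8 ≡ 61^2 = 3721 ≡ 16
σ^16 ≡ 16^2 = 256 ≡ 61
σ^32 ≡ 61^2 = 3721 ≡ 16
41 = 32 + 8 + 1, so σ^41 ≡ 16·16·46 ≡ 11 (mod 65)
Since 11 equals the digest 11, verification succeeds.

passes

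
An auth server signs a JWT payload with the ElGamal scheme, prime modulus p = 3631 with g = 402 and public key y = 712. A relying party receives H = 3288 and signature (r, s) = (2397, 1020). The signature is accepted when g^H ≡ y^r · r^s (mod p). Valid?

Left side g^H mod p:
Squares mod 3631: 402^1≡402, 402^2≡1840, 402^4≡1508, 402^8≡1058, 402^16≡1016, 402^32≡1052, 402^64≡2880, 402^128≡1196, 402^256≡3433, 402^512≡2894, 402^1024≡2150, 402^2048≡237
3288 = 2048 + 1024 + 128 + 64 + 16 + 8, so 402^3288 ≡ 237·2150·1196·2880·1016·1058 ≡ 64 (mod 3631)
Right side y^r · r^s mod p:
Squares mod 3631: 712^1≡712, 712^2≡2235, 712^4≡2600, 712^8≡2709, 712^16≡430, 712^32≡3350, 712^64≡2710, 712^128≡2218, 712^256≡3150, 712^512≡2608, 712^1024≡801, 712^2048≡2545
2397 = 2048 + 256 + 64 + 16 + 8 + 4 + 1, so 712^2397 ≡ 2545·3150·2710·430·2709·2600·712 ≡ 1044 (mod 3631)
Squares mod 3631: 2397^1≡2397, 2397^2≡1367, 2397^4≡2355, 2397^8≡1488, 2397^16≡2865, 2397^32≡2165, 2397^64≡3235, 2397^128≡683, 2397^256≡1721, 2397^512≡2576
1020 = 512 + 256 + 128 + 64 + 32 + 16 + 8 + 4, so 2397^1020 ≡ 2576·1721·683·3235·2165·2865·1488·2355 ≡ 3325 (mod 3631)
1044·3325 = 3471300 ≡ 64 (mod 3631)
64 ≡ 64 (mod 3631), so the signature is genuine.

yes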